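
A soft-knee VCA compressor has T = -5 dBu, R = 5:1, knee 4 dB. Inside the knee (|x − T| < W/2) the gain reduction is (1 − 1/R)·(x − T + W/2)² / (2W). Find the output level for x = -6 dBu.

-6.1 dBu

x − T + W/2 = -6 − (-5) + 2 = 1.
GR = (1 − 1/5) × 1² / 8 = 0.8 × 1 / 8 = 0.1 dB.
Output = -6 − 0.1 = -6.1 dBu.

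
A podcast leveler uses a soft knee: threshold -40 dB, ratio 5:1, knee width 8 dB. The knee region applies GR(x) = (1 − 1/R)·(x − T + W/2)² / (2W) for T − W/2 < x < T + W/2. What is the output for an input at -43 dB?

x − T + W/2 = -43 − (-40) + 4 = 1.
GR = (1 − 1/5) × 1² / 16 = 0.8 × 1 / 16 = 0.05 dB.
Output = -43 − 0.05 = -43.05 dB.

-43.05 dB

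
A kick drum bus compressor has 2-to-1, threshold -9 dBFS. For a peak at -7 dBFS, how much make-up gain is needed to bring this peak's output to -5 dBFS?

Overshoot 2 dB → 2/2 = 1 dB after compression, so the compressed level is -9 + 1 = -8 dBFS.
Make-up = target − compressed = -5 − (-8) = 3 dB.

3 dB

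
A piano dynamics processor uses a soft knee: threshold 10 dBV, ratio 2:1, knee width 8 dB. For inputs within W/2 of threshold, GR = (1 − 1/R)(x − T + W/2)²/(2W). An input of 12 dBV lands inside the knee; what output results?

x − T + W/2 = 12 − 10 + 4 = 6.
GR = (1 − 1/2) × 6² / 16 = 0.5 × 36 / 16 = 1.125 dB.
Output = 12 − 1.125 = 10.875 dBV.

10.875 dBV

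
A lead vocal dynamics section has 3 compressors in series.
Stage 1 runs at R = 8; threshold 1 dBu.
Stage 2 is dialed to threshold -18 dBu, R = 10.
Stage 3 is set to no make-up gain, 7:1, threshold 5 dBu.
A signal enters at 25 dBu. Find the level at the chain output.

-15.8 dBu

Stage 1: 24 dB above 1 dBu, reduced 8:1 to 3 dB above → 4 dBu.
Stage 2: 22 dB above -18 dBu, reduced 10:1 to 2.2 dB above → -15.8 dBu.
Stage 3: -15.8 dBu is at or below the 5 dBu threshold — no compression; output -15.8 dBu.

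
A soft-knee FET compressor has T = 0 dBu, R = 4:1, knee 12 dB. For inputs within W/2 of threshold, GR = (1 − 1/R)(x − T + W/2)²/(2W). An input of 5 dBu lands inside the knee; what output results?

x − T + W/2 = 5 − 0 + 6 = 11.
GR = (1 − 1/4) × 11² / 24 = 0.75 × 121 / 24 = 3.78125 dB.
Output = 5 − 3.78125 = 1.21875 dBu.

1.21875 dBu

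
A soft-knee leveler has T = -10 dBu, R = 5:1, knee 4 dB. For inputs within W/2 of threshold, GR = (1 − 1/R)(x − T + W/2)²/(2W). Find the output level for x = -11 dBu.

x − T + W/2 = -11 − (-10) + 2 = 1.
GR = (1 − 1/5) × 1² / 8 = 0.8 × 1 / 8 = 0.1 dB.
Output = -11 − 0.1 = -11.1 dBu.

-11.1 dBu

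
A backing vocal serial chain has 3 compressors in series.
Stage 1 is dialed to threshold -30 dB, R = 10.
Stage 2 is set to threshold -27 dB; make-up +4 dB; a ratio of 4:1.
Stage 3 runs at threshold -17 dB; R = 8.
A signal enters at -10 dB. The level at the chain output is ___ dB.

Stage 1: -10 dB is 20 dB over -30 dB; at 10:1 that becomes 2 dB over, giving -28 dB.
Stage 2: -28 dB ≤ -27 dB, so stage 2 doesn't engage; make-up brings it to -24 dB.
Stage 3: -24 dB ≤ -17 dB, so stage 3 doesn't engage; output -24 dB.

-24 dB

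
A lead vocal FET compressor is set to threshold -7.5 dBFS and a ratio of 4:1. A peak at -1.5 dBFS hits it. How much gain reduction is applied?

4.5 dB

Overshoot = -1.5 − (-7.5) = 6 dB.
At 4:1, output sits 6/4 = 1.5 dB above threshold.
Gain reduction = 6 − 1.5 = 4.5 dB.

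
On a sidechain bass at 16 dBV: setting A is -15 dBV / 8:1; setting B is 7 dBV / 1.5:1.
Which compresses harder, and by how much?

A: overshoot 31 dB → output overshoot 3.875 dB → GR 27.125 dB.
B: overshoot 9 dB → output overshoot 6 dB → GR 3 dB.
A applies 24.125 dB more gain reduction.

A, by 24.125 dB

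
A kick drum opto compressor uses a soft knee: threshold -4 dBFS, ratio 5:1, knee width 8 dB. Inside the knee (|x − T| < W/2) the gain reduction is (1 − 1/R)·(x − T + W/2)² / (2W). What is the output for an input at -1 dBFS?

x − T + W/2 = -1 − (-4) + 4 = 7.
GR = (1 − 1/5) × 7² / 16 = 0.8 × 49 / 16 = 2.45 dB.
Output = -1 − 2.45 = -3.45 dBFS.

-3.45 dBFS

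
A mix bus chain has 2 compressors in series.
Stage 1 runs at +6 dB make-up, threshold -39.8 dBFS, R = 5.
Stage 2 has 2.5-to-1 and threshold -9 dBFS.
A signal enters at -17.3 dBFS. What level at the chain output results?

Stage 1: overshoot 22.5 dB → 22.5/5 = 4.5 dB → -35.3 dBFS; +6 dB make-up → -29.3 dBFS.
Stage 2: -29.3 dBFS is at or below the -9 dBFS threshold — no compression; output -29.3 dBFS.

-29.3 dBFS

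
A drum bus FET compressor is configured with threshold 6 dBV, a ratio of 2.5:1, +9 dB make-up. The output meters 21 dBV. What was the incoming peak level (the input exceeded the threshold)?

Remove make-up: 21 − 9 = 12 dBV.
That's 6 dB above the 6 dBV threshold.
Undo the ratio: input overshoot = 6 × 2.5 = 15 dB, giving input = 21 dBV.

21 dBV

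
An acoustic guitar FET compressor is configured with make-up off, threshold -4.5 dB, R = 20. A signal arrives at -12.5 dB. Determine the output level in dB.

-12.5 dB is 8 dB below the -4.5 dB threshold, so no gain reduction is applied.
Output = input = -12.5 dB.

-12.5 dB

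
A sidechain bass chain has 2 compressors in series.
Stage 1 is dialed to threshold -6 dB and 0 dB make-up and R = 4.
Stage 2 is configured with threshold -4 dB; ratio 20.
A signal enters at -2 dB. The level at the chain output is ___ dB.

Stage 1: -2 dB is 4 dB over -6 dB; at 4:1 that becomes 1 dB over, giving -5 dB.
Stage 2: below threshold (-5 ≤ -4); passes unchanged; output -5 dB.

-5 dB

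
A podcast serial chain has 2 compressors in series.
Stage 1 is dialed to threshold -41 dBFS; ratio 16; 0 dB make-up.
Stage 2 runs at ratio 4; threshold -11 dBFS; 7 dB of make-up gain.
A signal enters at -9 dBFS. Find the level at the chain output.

Stage 1: overshoot 32 dB → 32/16 = 2 dB → -39 dBFS.
Stage 2: -39 dBFS ≤ -11 dBFS, so stage 2 doesn't engage; make-up brings it to -32 dBFS.

-32 dBFS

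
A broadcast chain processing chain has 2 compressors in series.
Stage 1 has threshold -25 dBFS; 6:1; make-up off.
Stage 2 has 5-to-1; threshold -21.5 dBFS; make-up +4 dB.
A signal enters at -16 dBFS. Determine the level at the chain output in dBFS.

-19.5 dBFS

Stage 1: -16 dBFS is 9 dB over -25 dBFS; at 6:1 that becomes 1.5 dB over, giving -23.5 dBFS.
Stage 2: -23.5 dBFS ≤ -21.5 dBFS, so stage 2 doesn't engage; make-up brings it to -19.5 dBFS.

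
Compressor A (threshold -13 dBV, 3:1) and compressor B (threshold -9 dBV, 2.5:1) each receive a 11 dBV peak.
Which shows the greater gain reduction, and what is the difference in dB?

A, by 4 dB

A: overshoot 24 dB → output overshoot 8 dB → GR 16 dB.
B: overshoot 20 dB → output overshoot 8 dB → GR 12 dB.
A applies 4 dB more gain reduction.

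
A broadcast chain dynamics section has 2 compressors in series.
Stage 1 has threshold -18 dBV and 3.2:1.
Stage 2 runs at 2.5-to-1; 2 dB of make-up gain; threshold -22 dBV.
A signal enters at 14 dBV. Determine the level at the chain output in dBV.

Stage 1: 14 dBV is 32 dB over -18 dBV; at 3.2:1 that becomes 10 dB over, giving -8 dBV.
Stage 2: 14 dB above -22 dBV, reduced 2.5:1 to 5.6 dB above → -16.4 dBV; +2 dB make-up → -14.4 dBV.

-14.4 dBV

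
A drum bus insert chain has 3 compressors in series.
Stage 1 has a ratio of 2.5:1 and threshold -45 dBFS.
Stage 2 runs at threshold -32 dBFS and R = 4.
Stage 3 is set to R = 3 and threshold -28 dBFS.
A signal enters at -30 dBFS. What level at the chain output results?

Stage 1: overshoot 15 dB → 15/2.5 = 6 dB → -39 dBFS.
Stage 2: below threshold (-39 ≤ -32); passes unchanged; output -39 dBFS.
Stage 3: -39 dBFS ≤ -28 dBFS, so stage 3 doesn't engage; output -39 dBFS.

-39 dBFS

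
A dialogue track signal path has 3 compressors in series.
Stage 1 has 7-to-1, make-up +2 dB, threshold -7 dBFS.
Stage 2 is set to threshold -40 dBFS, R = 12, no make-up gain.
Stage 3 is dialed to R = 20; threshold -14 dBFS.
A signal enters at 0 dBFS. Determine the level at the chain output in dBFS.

Stage 1: 0 dBFS is 7 dB over -7 dBFS; at 7:1 that becomes 1 dB over, giving -6 dBFS; +2 dB make-up → -4 dBFS.
Stage 2: overshoot 36 dB → 36/12 = 3 dB → -37 dBFS.
Stage 3: -37 dBFS is at or below the -14 dBFS threshold — no compression; output -37 dBFS.

-37 dBFS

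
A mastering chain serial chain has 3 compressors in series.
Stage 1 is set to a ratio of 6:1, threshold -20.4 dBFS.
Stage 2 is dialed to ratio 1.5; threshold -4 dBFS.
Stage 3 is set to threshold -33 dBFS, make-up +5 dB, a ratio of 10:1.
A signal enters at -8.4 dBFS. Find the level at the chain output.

Stage 1: 12 dB above -20.4 dBFS, reduced 6:1 to 2 dB above → -18.4 dBFS.
Stage 2: below threshold (-18.4 ≤ -4); passes unchanged; output -18.4 dBFS.
Stage 3: overshoot 14.6 dB → 14.6/10 = 1.46 dB → -31.54 dBFS; +5 dB make-up → -26.54 dBFS.

-26.54 dBFS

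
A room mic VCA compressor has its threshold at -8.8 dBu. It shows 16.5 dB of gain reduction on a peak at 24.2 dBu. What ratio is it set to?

2:1

Input overshoot = 24.2 − (-8.8) = 33 dB.
Output overshoot = 33 − 16.5 = 16.5 dB.
Ratio = input overshoot / output overshoot = 33 / 16.5 = 2.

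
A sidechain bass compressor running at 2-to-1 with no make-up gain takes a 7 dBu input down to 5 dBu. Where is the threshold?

Input is 4 dB above T (since output overshoot × R = input overshoot: (5 − T)·2 = 7 − T gives T = 3 dBu).
Check: 3 + (7 − 3)/2 = 3 + 2 = 5 dBu. ✓

3 dBu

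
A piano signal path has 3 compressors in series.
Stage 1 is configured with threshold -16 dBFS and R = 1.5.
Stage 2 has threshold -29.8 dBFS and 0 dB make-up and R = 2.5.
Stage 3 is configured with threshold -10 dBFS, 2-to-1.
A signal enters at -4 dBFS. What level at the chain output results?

Stage 1: 12 dB above -16 dBFS, reduced 1.5:1 to 8 dB above → -8 dBFS.
Stage 2: overshoot 21.8 dB → 21.8/2.5 = 8.72 dB → -21.08 dBFS.
Stage 3: -21.08 dBFS is at or below the -10 dBFS threshold — no compression; output -21.08 dBFS.

-21.08 dBFS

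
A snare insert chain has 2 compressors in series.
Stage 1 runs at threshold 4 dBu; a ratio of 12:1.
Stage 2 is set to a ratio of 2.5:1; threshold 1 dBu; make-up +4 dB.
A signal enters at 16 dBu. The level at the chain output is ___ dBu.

6.6 dBu

Stage 1: 12 dB above 4 dBu, reduced 12:1 to 1 dB above → 5 dBu.
Stage 2: 5 dBu is 4 dB over 1 dBu; at 2.5:1 that becomes 1.6 dB over, giving 2.6 dBu; +4 dB make-up → 6.6 dBu.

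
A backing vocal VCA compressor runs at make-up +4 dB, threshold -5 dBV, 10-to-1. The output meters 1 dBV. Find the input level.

Remove make-up: 1 − 4 = -3 dBV.
The compressed level sits -3 − (-5) = 2 dB over threshold.
Before 10:1 compression the overshoot was 2 × 10 = 20 dB, so input = -5 + 20 = 15 dBV.

15 dBV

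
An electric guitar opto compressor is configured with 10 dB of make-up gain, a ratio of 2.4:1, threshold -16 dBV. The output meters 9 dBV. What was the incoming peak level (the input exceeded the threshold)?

Before make-up, the level was 9 − 10 = -1 dBV.
That's 15 dB above the -16 dBV threshold.
Input overshoot = R × output overshoot = 36 dB → input = -16 + 36 = 20 dBV.

20 dBV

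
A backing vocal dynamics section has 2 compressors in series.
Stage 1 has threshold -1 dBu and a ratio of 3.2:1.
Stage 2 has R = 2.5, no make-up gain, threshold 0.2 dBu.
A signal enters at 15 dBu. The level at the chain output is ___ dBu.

1.72 dBu

Stage 1: 15 dBu is 16 dB over -1 dBu; at 3.2:1 that becomes 5 dB over, giving 4 dBu.
Stage 2: 3.8 dB above 0.2 dBu, reduced 2.5:1 to 1.52 dB above → 1.72 dBu.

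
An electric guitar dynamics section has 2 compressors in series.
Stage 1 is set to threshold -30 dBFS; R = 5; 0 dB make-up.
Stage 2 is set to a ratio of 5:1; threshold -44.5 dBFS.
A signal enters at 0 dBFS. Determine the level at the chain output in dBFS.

-40.4 dBFS

Stage 1: 30 dB above -30 dBFS, reduced 5:1 to 6 dB above → -24 dBFS.
Stage 2: overshoot 20.5 dB → 20.5/5 = 4.1 dB → -40.4 dBFS.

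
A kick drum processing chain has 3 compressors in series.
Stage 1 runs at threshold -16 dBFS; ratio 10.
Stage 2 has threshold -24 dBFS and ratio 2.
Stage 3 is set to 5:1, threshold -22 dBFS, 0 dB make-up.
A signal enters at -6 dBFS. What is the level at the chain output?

-21.5 dBFS

Stage 1: -6 dBFS is 10 dB over -16 dBFS; at 10:1 that becomes 1 dB over, giving -15 dBFS.
Stage 2: overshoot 9 dB → 9/2 = 4.5 dB → -19.5 dBFS.
Stage 3: overshoot 2.5 dB → 2.5/5 = 0.5 dB → -21.5 dBFS.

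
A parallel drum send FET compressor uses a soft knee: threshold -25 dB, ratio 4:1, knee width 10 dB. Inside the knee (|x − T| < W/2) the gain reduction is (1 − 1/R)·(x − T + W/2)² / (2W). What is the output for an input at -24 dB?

-25.35 dB

x − T + W/2 = -24 − (-25) + 5 = 6.
GR = (1 − 1/4) × 6² / 20 = 0.75 × 36 / 20 = 1.35 dB.
Output = -24 − 1.35 = -25.35 dB.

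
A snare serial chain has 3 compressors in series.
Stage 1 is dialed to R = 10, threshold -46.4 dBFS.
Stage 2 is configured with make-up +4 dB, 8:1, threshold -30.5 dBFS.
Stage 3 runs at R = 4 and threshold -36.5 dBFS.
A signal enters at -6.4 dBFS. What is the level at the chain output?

Stage 1: overshoot 40 dB → 40/10 = 4 dB → -42.4 dBFS.
Stage 2: -42.4 dBFS ≤ -30.5 dBFS, so stage 2 doesn't engage; make-up brings it to -38.4 dBFS.
Stage 3: below threshold (-38.4 ≤ -36.5); passes unchanged; output -38.4 dBFS.

-38.4 dBFS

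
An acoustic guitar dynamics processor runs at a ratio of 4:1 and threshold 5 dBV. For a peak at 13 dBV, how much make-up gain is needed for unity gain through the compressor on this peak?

6 dB

Overshoot 8 dB → 8/4 = 2 dB after compression, so the compressed level is 5 + 2 = 7 dBV.
Make-up = target − compressed = 13 − 7 = 6 dB.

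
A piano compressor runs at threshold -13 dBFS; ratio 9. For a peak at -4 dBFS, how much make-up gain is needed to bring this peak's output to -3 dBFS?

9 dB

Without make-up, output = threshold + overshoot/9 = -13 + 1 = -12 dBFS.
Gap to target: 9 dB.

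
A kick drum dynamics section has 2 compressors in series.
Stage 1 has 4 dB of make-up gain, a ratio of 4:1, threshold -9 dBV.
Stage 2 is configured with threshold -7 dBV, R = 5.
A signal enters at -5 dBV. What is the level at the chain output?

Stage 1: 4 dB above -9 dBV, reduced 4:1 to 1 dB above → -8 dBV; +4 dB make-up → -4 dBV.
Stage 2: overshoot 3 dB → 3/5 = 0.6 dB → -6.4 dBV.

-6.4 dBV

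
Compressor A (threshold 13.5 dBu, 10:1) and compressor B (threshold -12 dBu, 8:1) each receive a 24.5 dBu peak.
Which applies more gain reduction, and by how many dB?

A: 11 dB over, compressed to 1.1 dB over, so 9.9 dB of GR.
B: 36.5 dB over, compressed to 4.5625 dB over, so 31.9375 dB of GR.
B reduces 22.0375 dB more.

B, by 22.0375 dB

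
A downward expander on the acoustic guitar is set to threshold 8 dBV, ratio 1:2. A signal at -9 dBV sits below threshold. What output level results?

The input is 17 dB below the 8 dBV threshold.
A 1:2 expander multiplies undershoot by 2: 17 × 2 = 34 dB below threshold.
Output = 8 − 34 = -26 dBV.

-26 dBV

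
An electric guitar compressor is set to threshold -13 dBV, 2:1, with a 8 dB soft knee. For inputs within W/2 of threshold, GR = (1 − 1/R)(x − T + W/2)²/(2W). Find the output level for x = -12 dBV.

-12.78125 dBV

x − T + W/2 = -12 − (-13) + 4 = 5.
GR = (1 − 1/2) × 5² / 16 = 0.5 × 25 / 16 = 0.78125 dB.
Output = -12 − 0.78125 = -12.78125 dBV.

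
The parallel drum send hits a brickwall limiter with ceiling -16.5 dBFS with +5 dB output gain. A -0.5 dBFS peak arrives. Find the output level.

The limiter clamps the peak to its -16.5 dBFS ceiling.
Output gain then adds 5 dB: -16.5 + 5 = -11.5 dBFS.

-11.5 dBFS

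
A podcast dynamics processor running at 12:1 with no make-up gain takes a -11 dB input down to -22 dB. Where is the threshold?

-23 dB

Let T be the threshold. Output overshoot = (input overshoot)/R, so -22 − T = (-11 − T)/12.
12·(-22 − T) = -11 − T → 11·T = -264 − (-11) = -253.
T = -253/11 = -23 dB.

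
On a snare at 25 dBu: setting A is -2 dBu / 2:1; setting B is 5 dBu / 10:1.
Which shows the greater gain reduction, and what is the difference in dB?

A: 27 dB over, compressed to 13.5 dB over, so 13.5 dB of GR.
B: 20 dB over, compressed to 2 dB over, so 18 dB of GR.
B applies 4.5 dB more gain reduction.

B, by 4.5 dB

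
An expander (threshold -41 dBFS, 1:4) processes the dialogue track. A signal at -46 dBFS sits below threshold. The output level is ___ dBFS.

-61 dBFS

Undershoot = (-41) − (-46) = 5 dB.
At 1:4, that expands to 20 dB under threshold.
Output = -41 − 20 = -61 dBFS.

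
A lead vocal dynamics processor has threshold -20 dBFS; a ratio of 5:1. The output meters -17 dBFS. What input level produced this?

That's 3 dB above the -20 dBFS threshold.
Undo the ratio: input overshoot = 3 × 5 = 15 dB, giving input = -5 dBFS.

-5 dBFS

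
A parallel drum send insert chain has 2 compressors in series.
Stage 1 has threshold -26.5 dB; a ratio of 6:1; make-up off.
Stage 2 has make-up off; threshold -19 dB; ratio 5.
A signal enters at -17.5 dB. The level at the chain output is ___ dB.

Stage 1: 9 dB above -26.5 dB, reduced 6:1 to 1.5 dB above → -25 dB.
Stage 2: below threshold (-25 ≤ -19); passes unchanged; output -25 dB.

-25 dB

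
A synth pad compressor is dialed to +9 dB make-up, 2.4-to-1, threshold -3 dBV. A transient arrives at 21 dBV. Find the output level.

The input is 24 dB above the -3 dBV threshold.
At 2.4:1 the overshoot is divided by 2.4, leaving 10 dB above threshold.
So the level is -3 + 10 = 7 dBV; make-up adds 9 dB, giving 16 dBV.

16 dBV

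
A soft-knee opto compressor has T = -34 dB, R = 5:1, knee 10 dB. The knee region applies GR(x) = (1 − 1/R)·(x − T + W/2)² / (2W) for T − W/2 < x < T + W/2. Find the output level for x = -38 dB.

x − T + W/2 = -38 − (-34) + 5 = 1.
GR = (1 − 1/5) × 1² / 20 = 0.8 × 1 / 20 = 0.04 dB.
Output = -38 − 0.04 = -38.04 dB.

-38.04 dB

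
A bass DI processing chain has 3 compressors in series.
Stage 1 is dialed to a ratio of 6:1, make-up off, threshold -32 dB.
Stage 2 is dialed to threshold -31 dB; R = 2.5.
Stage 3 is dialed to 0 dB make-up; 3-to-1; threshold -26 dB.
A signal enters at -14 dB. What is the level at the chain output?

Stage 1: -14 dB is 18 dB over -32 dB; at 6:1 that becomes 3 dB over, giving -29 dB.
Stage 2: overshoot 2 dB → 2/2.5 = 0.8 dB → -30.2 dB.
Stage 3: below threshold (-30.2 ≤ -26); passes unchanged; output -30.2 dB.

-30.2 dB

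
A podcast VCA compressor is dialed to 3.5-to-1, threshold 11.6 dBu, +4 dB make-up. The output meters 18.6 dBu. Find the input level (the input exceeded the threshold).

Before make-up, the level was 18.6 − 4 = 14.6 dBu.
Post-compression overshoot = 14.6 − 11.6 = 3 dB.
Before 3.5:1 compression the overshoot was 3 × 3.5 = 10.5 dB, so input = 11.6 + 10.5 = 22.1 dBu.

22.1 dBu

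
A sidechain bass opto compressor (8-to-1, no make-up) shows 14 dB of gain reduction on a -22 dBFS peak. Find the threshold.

Gain reduction = -22 − (-36) = 14 dB; output overshoot = GR / (R − 1) = 14 / 7 = 2 dB.
Threshold = output − output overshoot = -36 − 2 = -38 dBFS.

-38 dBFS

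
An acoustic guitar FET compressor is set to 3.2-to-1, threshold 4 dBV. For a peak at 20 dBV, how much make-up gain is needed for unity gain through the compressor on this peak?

11 dB

The peak compresses to 4 + 16/3.2 = 9 dBV.
To reach 20 dBV requires 20 − 9 = 11 dB of make-up.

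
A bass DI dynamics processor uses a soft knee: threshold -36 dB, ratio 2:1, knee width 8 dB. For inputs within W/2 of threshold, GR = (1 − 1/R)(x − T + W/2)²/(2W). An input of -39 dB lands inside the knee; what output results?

x − T + W/2 = -39 − (-36) + 4 = 1.
GR = (1 − 1/2) × 1² / 16 = 0.5 × 1 / 16 = 0.03125 dB.
Output = -39 − 0.03125 = -39.03125 dB.

-39.03125 dB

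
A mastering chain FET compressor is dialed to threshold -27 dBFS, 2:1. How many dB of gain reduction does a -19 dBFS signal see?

4 dB

The signal is 8 dB above threshold.
A 2:1 ratio leaves 4 dB of that excess.
GR = overshoot in − overshoot out = 8 − 4 = 4 dB.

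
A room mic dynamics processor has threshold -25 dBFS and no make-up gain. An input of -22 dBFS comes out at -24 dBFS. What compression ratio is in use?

Input overshoot = -22 − (-25) = 3 dB; output overshoot = -24 − (-25) = 1 dB.
Ratio = 3 / 1 = 3.

3:1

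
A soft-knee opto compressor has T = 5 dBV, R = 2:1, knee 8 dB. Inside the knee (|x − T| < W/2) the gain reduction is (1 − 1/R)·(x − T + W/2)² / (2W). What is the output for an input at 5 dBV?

4.5 dBV

x − T + W/2 = 5 − 5 + 4 = 4.
GR = (1 − 1/2) × 4² / 16 = 0.5 × 16 / 16 = 0.5 dB.
Output = 5 − 0.5 = 4.5 dBV.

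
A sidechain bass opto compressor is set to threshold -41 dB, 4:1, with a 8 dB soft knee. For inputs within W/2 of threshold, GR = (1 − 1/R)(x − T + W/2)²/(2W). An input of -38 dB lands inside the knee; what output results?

x − T + W/2 = -38 − (-41) + 4 = 7.
GR = (1 − 1/4) × 7² / 16 = 0.75 × 49 / 16 = 2.296875 dB.
Output = -38 − 2.296875 = -40.296875 dB.

-40.296875 dB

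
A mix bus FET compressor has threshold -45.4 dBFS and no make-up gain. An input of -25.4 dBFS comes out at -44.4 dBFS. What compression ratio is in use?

20:1

Input overshoot = -25.4 − (-45.4) = 20 dB; output overshoot = -44.4 − (-45.4) = 1 dB.
Ratio = 20 / 1 = 20.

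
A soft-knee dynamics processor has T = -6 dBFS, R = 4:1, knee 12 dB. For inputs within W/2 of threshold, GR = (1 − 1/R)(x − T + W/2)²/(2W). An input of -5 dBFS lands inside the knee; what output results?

-6.53125 dBFS

x − T + W/2 = -5 − (-6) + 6 = 7.
GR = (1 − 1/4) × 7² / 24 = 0.75 × 49 / 24 = 1.53125 dB.
Output = -5 − 1.53125 = -6.53125 dBFS.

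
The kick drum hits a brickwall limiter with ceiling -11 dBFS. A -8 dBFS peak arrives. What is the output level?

At ∞:1, everything above -11 dBFS is held at the ceiling.

-11 dBFS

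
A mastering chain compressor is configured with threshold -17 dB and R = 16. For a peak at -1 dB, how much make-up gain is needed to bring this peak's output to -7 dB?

Overshoot 16 dB → 16/16 = 1 dB after compression, so the compressed level is -17 + 1 = -16 dB.
Make-up = target − compressed = -7 − (-16) = 9 dB.

9 dB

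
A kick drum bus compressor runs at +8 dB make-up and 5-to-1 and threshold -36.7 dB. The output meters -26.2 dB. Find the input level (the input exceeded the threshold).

-24.2 dB

Stripping the +8 dB make-up gives -34.2 dB at the gain stage.
The compressed level sits -34.2 − (-36.7) = 2.5 dB over threshold.
Input overshoot = R × output overshoot = 12.5 dB → input = -36.7 + 12.5 = -24.2 dB.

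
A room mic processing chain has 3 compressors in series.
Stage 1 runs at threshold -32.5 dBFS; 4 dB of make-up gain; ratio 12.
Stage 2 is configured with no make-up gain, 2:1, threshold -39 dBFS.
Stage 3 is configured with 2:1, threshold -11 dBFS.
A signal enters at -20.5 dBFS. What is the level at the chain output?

-33.25 dBFS

Stage 1: 12 dB above -32.5 dBFS, reduced 12:1 to 1 dB above → -31.5 dBFS; +4 dB make-up → -27.5 dBFS.
Stage 2: overshoot 11.5 dB → 11.5/2 = 5.75 dB → -33.25 dBFS.
Stage 3: -33.25 dBFS is at or below the -11 dBFS threshold — no compression; output -33.25 dBFS.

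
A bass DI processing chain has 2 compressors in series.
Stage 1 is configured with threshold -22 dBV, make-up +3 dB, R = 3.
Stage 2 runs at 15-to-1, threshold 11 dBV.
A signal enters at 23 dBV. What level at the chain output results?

Stage 1: 45 dB above -22 dBV, reduced 3:1 to 15 dB above → -7 dBV; +3 dB make-up → -4 dBV.
Stage 2: -4 dBV is at or below the 11 dBV threshold — no compression; output -4 dBV.

-4 dBV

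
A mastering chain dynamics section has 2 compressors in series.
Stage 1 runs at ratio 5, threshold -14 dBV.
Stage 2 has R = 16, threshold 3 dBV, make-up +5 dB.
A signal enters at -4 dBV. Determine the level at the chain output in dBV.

Stage 1: overshoot 10 dB → 10/5 = 2 dB → -12 dBV.
Stage 2: below threshold (-12 ≤ 3); passes unchanged; make-up brings it to -7 dBV.

-7 dBV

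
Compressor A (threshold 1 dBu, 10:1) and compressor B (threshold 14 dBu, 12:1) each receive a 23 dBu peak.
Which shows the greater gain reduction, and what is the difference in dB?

A: 22 dB over, compressed to 2.2 dB over, so 19.8 dB of GR.
B: 9 dB over, compressed to 0.75 dB over, so 8.25 dB of GR.
Difference: 11.55 dB in favour of A.

A, by 11.55 dB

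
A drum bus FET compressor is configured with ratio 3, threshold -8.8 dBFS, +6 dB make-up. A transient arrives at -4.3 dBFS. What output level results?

Overshoot: -4.3 − (-8.8) = 4.5 dB.
The 4.5 dB excess becomes 1.5 dB after 3:1 reduction.
So the level is -8.8 + 1.5 = -7.3 dBFS; make-up adds 6 dB, giving -1.3 dBFS.

-1.3 dBFS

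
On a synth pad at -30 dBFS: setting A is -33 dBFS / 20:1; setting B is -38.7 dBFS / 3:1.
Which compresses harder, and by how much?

B, by 2.95 dB

A: 3 dB over, compressed to 0.15 dB over, so 2.85 dB of GR.
B: 8.7 dB over, compressed to 2.9 dB over, so 5.8 dB of GR.
Difference: 2.95 dB in favour of B.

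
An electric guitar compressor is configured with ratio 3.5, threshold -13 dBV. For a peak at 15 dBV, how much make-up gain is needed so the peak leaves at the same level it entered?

20 dB

Without make-up, output = threshold + overshoot/3.5 = -13 + 8 = -5 dBV.
Gap to target: 20 dB.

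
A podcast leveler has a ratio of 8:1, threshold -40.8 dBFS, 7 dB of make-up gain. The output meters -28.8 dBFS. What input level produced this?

-0.8 dBFS

Before make-up, the level was -28.8 − 7 = -35.8 dBFS.
The compressed level sits -35.8 − (-40.8) = 5 dB over threshold.
Before 8:1 compression the overshoot was 5 × 8 = 40 dB, so input = -40.8 + 40 = -0.8 dBFS.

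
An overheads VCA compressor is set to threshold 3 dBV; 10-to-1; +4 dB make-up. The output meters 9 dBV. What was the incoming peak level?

23 dBV

Before make-up, the level was 9 − 4 = 5 dBV.
That's 2 dB above the 3 dBV threshold.
Before 10:1 compression the overshoot was 2 × 10 = 20 dB, so input = 3 + 20 = 23 dBV.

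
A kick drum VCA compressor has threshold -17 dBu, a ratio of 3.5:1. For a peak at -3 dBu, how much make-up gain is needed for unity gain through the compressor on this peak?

The peak compresses to -17 + 14/3.5 = -13 dBu.
To reach -3 dBu requires -3 − (-13) = 10 dB of make-up.

10 dB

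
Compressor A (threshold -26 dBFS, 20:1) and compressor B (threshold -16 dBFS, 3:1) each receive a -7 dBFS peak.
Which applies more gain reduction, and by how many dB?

A: overshoot 19 dB → output overshoot 0.95 dB → GR 18.05 dB.
B: overshoot 9 dB → output overshoot 3 dB → GR 6 dB.
A reduces 12.05 dB more.

A, by 12.05 dB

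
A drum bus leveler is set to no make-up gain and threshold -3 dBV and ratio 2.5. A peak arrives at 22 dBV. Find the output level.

7 dBV

The input is 25 dB above the -3 dBV threshold.
The 25 dB excess becomes 10 dB after 2.5:1 reduction.
Output = -3 + 10 = 7 dBV.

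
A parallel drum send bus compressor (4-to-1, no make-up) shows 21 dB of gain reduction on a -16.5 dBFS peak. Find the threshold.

Gain reduction = -16.5 − (-37.5) = 21 dB; output overshoot = GR / (R − 1) = 21 / 3 = 7 dB.
Threshold = output − output overshoot = -37.5 − 7 = -44.5 dBFS.

-44.5 dBFS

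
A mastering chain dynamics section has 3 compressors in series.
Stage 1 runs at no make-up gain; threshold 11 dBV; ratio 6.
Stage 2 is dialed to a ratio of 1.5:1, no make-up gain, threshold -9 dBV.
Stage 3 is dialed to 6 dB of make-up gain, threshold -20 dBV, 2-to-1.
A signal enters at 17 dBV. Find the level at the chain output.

Stage 1: 17 dBV is 6 dB over 11 dBV; at 6:1 that becomes 1 dB over, giving 12 dBV.
Stage 2: 21 dB above -9 dBV, reduced 1.5:1 to 14 dB above → 5 dBV.
Stage 3: 5 dBV is 25 dB over -20 dBV; at 2:1 that becomes 12.5 dB over, giving -7.5 dBV; +6 dB make-up → -1.5 dBV.

-1.5 dBV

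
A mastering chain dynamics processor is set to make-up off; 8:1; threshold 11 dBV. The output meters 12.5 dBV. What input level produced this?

The compressed level sits 12.5 − 11 = 1.5 dB over threshold.
Input overshoot = R × output overshoot = 12 dB → input = 11 + 12 = 23 dBV.

23 dBV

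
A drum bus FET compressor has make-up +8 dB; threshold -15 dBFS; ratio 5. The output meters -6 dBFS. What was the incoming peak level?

Remove make-up: -6 − 8 = -14 dBFS.
Post-compression overshoot = -14 − (-15) = 1 dB.
Before 5:1 compression the overshoot was 1 × 5 = 5 dB, so input = -15 + 5 = -10 dBFS.

-10 dBFS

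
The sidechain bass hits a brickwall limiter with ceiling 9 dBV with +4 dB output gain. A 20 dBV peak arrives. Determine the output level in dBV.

A brickwall limiter is an ∞:1 compressor: any input above the ceiling is clamped to 9 dBV.
Output gain then adds 4 dB: 9 + 4 = 13 dBV.

13 dBV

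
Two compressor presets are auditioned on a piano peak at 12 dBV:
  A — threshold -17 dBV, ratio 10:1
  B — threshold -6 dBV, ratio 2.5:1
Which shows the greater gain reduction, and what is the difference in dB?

A, by 15.3 dB

A: overshoot 29 dB → output overshoot 2.9 dB → GR 26.1 dB.
B: overshoot 18 dB → output overshoot 7.2 dB → GR 10.8 dB.
A reduces 15.3 dB more.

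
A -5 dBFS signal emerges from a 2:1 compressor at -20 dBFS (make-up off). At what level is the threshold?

Let T be the threshold. Output overshoot = (input overshoot)/R, so -20 − T = (-5 − T)/2.
2·(-20 − T) = -5 − T → 1·T = -40 − (-5) = -35.
T = -35/1 = -35 dBFS.

-35 dBFS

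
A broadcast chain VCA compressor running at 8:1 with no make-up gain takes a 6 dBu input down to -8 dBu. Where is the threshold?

-10 dBu

Gain reduction = 6 − (-8) = 14 dB; output overshoot = GR / (R − 1) = 14 / 7 = 2 dB.
Threshold = output − output overshoot = -8 − 2 = -10 dBu.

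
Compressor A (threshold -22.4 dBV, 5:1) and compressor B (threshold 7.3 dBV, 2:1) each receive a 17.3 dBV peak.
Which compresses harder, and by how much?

A: 39.7 dB over, compressed to 7.94 dB over, so 31.76 dB of GR.
B: 10 dB over, compressed to 5 dB over, so 5 dB of GR.
A reduces 26.76 dB more.

A, by 26.76 dB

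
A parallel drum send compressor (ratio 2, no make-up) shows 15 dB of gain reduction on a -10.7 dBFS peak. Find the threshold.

Let T be the threshold. Output overshoot = (input overshoot)/R, so -25.7 − T = (-10.7 − T)/2.
2·(-25.7 − T) = -10.7 − T → 1·T = -51.4 − (-10.7) = -40.7.
T = -40.7/1 = -40.7 dBFS.

-40.7 dBFS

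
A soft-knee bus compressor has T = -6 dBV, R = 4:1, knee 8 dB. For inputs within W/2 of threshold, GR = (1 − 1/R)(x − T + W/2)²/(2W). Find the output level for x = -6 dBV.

-6.75 dBV

x − T + W/2 = -6 − (-6) + 4 = 4.
GR = (1 − 1/4) × 4² / 16 = 0.75 × 16 / 16 = 0.75 dB.
Output = -6 − 0.75 = -6.75 dBV.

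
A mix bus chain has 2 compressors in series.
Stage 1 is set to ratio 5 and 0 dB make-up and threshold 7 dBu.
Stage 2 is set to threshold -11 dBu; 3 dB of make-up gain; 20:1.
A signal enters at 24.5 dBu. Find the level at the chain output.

-6.925 dBu

Stage 1: 17.5 dB above 7 dBu, reduced 5:1 to 3.5 dB above → 10.5 dBu.
Stage 2: overshoot 21.5 dB → 21.5/20 = 1.075 dB → -9.925 dBu; +3 dB make-up → -6.925 dBu.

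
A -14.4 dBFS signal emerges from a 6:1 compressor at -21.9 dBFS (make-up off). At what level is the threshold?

Let T be the threshold. Output overshoot = (input overshoot)/R, so -21.9 − T = (-14.4 − T)/6.
6·(-21.9 − T) = -14.4 − T → 5·T = -131.4 − (-14.4) = -117.
T = -117/5 = -23.4 dBFS.

-23.4 dBFS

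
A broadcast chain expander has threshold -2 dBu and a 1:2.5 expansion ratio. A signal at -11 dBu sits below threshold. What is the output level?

-24.5 dBu

The input is 9 dB below the -2 dBu threshold.
A 1:2.5 expander multiplies undershoot by 2.5: 9 × 2.5 = 22.5 dB below threshold.
Output = -2 − 22.5 = -24.5 dBu.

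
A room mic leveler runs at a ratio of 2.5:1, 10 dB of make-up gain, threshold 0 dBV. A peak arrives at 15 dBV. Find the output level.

16 dBV

15 dBV sits 15 dB over threshold.
The 15 dB excess becomes 6 dB after 2.5:1 reduction.
So the level is 0 + 6 = 6 dBV; make-up adds 10 dB, giving 16 dBV.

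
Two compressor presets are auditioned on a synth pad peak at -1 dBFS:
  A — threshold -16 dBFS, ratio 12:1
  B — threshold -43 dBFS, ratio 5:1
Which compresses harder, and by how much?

A: overshoot 15 dB → output overshoot 1.25 dB → GR 13.75 dB.
B: overshoot 42 dB → output overshoot 8.4 dB → GR 33.6 dB.
B reduces 19.85 dB more.

B, by 19.85 dB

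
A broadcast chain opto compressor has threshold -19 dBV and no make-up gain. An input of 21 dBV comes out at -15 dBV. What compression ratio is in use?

Input overshoot = 21 − (-19) = 40 dB; output overshoot = -15 − (-19) = 4 dB.
Ratio = 40 / 4 = 10.

10:1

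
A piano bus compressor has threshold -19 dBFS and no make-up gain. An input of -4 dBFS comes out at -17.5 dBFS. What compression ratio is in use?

Input overshoot = -4 − (-19) = 15 dB; output overshoot = -17.5 − (-19) = 1.5 dB.
Ratio = 15 / 1.5 = 10.

10:1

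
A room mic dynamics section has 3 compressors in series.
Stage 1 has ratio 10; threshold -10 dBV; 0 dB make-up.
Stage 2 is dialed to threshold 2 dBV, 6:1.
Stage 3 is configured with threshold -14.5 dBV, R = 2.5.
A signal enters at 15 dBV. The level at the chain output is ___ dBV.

Stage 1: overshoot 25 dB → 25/10 = 2.5 dB → -7.5 dBV.
Stage 2: below threshold (-7.5 ≤ 2); passes unchanged; output -7.5 dBV.
Stage 3: 7 dB above -14.5 dBV, reduced 2.5:1 to 2.8 dB above → -11.7 dBV.

-11.7 dBV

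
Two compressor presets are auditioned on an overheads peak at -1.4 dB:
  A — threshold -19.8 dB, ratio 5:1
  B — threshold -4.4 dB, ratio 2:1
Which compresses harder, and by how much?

A, by 13.22 dB

A: GR = 18.4 − 18.4/5 = 14.72 dB.
B: GR = 3 − 3/2 = 1.5 dB.
A applies 13.22 dB more gain reduction.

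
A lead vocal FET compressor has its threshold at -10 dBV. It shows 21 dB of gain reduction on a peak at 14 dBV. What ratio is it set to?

Input overshoot = 14 − (-10) = 24 dB.
Output overshoot = 24 − 21 = 3 dB.
Ratio = input overshoot / output overshoot = 24 / 3 = 8.

8:1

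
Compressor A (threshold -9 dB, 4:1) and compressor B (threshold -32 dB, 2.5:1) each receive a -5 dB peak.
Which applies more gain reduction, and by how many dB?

B, by 13.2 dB

A: 4 dB over, compressed to 1 dB over, so 3 dB of GR.
B: 27 dB over, compressed to 10.8 dB over, so 16.2 dB of GR.
B reduces 13.2 dB more.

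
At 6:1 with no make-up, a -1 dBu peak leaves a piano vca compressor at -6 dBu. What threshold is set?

-7 dBu

Let T be the threshold. Output overshoot = (input overshoot)/R, so -6 − T = (-1 − T)/6.
6·(-6 − T) = -1 − T → 5·T = -36 − (-1) = -35.
T = -35/5 = -7 dBu.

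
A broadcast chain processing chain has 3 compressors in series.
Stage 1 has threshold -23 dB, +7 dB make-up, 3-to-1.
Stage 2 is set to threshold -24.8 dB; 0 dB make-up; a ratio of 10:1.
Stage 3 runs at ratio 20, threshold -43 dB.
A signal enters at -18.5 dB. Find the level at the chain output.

-42.0385 dB

Stage 1: overshoot 4.5 dB → 4.5/3 = 1.5 dB → -21.5 dB; +7 dB make-up → -14.5 dB.
Stage 2: 10.3 dB above -24.8 dB, reduced 10:1 to 1.03 dB above → -23.77 dB.
Stage 3: overshoot 19.23 dB → 19.23/20 = 0.9615 dB → -42.0385 dB.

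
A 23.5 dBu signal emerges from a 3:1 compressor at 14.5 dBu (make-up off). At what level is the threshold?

Gain reduction = 23.5 − 14.5 = 9 dB; output overshoot = GR / (R − 1) = 9 / 2 = 4.5 dB.
Threshold = output − output overshoot = 14.5 − 4.5 = 10 dBu.

10 dBu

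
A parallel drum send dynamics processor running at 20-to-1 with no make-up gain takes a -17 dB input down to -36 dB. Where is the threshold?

-37 dB

Let T be the threshold. Output overshoot = (input overshoot)/R, so -36 − T = (-17 − T)/20.
20·(-36 − T) = -17 − T → 19·T = -720 − (-17) = -703.
T = -703/19 = -37 dB.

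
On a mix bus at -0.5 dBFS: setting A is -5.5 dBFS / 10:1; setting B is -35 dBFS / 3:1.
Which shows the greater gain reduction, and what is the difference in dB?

B, by 18.5 dB

A: GR = 5 − 5/10 = 4.5 dB.
B: GR = 34.5 − 34.5/3 = 23 dB.
B reduces 18.5 dB more.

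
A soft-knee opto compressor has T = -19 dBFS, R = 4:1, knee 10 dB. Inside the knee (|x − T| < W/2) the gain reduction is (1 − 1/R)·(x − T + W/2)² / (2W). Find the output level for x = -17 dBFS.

-18.8375 dBFS

x − T + W/2 = -17 − (-19) + 5 = 7.
GR = (1 − 1/4) × 7² / 20 = 0.75 × 49 / 20 = 1.8375 dB.
Output = -17 − 1.8375 = -18.8375 dBFS.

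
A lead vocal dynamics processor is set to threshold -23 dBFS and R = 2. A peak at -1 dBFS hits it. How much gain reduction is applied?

The signal is 22 dB above threshold.
After 2:1 compression the overshoot becomes 22/2 = 11 dB.
Gain reduction = 22 − 11 = 11 dB.

11 dB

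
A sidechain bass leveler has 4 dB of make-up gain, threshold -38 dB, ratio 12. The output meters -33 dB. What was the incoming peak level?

Stripping the +4 dB make-up gives -37 dB at the gain stage.
Post-compression overshoot = -37 − (-38) = 1 dB.
Before 12:1 compression the overshoot was 1 × 12 = 12 dB, so input = -38 + 12 = -26 dB.

-26 dB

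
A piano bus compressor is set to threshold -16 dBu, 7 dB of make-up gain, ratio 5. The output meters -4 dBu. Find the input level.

9 dBu

Before make-up, the level was -4 − 7 = -11 dBu.
That's 5 dB above the -16 dBu threshold.
Input overshoot = R × output overshoot = 25 dB → input = -16 + 25 = 9 dBu.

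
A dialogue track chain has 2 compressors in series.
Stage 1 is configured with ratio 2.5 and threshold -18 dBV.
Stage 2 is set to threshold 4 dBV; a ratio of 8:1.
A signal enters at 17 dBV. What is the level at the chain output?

-4 dBV

Stage 1: overshoot 35 dB → 35/2.5 = 14 dB → -4 dBV.
Stage 2: -4 dBV is at or below the 4 dBV threshold — no compression; output -4 dBV.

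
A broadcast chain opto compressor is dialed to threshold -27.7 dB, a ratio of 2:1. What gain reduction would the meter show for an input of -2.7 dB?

12.5 dB

The signal is 25 dB above threshold.
At 2:1, output sits 25/2 = 12.5 dB above threshold.
GR = overshoot in − overshoot out = 25 − 12.5 = 12.5 dB.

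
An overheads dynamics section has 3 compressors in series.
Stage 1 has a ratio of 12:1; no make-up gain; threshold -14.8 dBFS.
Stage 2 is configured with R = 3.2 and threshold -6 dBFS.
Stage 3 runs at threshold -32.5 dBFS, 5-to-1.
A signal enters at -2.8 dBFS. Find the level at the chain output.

-28.76 dBFS

Stage 1: 12 dB above -14.8 dBFS, reduced 12:1 to 1 dB above → -13.8 dBFS.
Stage 2: -13.8 dBFS ≤ -6 dBFS, so stage 2 doesn't engage; output -13.8 dBFS.
Stage 3: 18.7 dB above -32.5 dBFS, reduced 5:1 to 3.74 dB above → -28.76 dBFS.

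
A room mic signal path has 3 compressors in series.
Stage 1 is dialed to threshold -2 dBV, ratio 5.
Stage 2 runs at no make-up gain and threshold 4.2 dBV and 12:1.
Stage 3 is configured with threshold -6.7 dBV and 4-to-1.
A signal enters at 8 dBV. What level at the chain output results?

Stage 1: 10 dB above -2 dBV, reduced 5:1 to 2 dB above → 0 dBV.
Stage 2: 0 dBV is at or below the 4.2 dBV threshold — no compression; output 0 dBV.
Stage 3: overshoot 6.7 dB → 6.7/4 = 1.675 dB → -5.025 dBV.

-5.025 dBV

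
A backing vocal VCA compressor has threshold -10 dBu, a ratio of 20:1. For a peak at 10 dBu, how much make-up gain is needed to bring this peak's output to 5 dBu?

14 dB

Without make-up, output = threshold + overshoot/20 = -10 + 1 = -9 dBu.
Gap to target: 14 dB.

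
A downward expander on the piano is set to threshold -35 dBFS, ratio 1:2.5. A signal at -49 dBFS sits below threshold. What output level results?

Undershoot = (-35) − (-49) = 14 dB.
At 1:2.5, that expands to 35 dB under threshold.
Output = -35 − 35 = -70 dBFS.

-70 dBFS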